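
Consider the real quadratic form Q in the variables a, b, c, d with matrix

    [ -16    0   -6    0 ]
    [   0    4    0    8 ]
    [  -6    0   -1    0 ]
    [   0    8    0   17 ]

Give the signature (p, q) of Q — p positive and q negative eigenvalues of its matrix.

Row-reducing A symmetrically gives the diagonal entries -16, 4, 5/4, 1.
So there are 3 positive, 1 negative pivots.

(3, 1)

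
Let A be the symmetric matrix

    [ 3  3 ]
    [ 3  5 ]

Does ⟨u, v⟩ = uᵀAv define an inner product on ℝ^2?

yes

For the 2×2 matrix [[3, 3], [3, 5]]: det = 3·5 − (3)² = 6, trace = 8.
det > 0 so both eigenvalues share the sign of the trace; trace = 8 > 0 ⇒ both positive.
⟨·,·⟩ is an inner product exactly when A is positive definite.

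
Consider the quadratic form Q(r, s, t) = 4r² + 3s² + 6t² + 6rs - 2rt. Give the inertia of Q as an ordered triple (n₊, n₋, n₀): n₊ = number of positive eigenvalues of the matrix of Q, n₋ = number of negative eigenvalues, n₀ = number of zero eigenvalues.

Write A = [[4, 3, -1], [3, 3, 0], [-1, 0, 6]].
Applying the same elementary operations to the rows and columns of A produces a congruent diagonal matrix with entries 4, 3/4, 5.
So there are 3 positive pivots.

(3, 0, 0)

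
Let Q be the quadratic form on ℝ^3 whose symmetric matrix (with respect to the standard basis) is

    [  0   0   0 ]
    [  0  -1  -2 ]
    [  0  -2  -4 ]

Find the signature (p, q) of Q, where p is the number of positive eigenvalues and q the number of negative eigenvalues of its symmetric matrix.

Symmetric row and column elimination reduces A to a congruent diagonal form with pivots 0, -1, 0.
Counting signs: 1 negative, 2 zero.

(0, 1)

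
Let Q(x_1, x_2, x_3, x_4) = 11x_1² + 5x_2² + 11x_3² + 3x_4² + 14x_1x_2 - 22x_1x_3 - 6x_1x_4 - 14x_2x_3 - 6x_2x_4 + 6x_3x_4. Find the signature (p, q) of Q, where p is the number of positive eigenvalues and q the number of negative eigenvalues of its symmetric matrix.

(2, 0)

The associated matrix is A = [[11, 7, -11, -3], [7, 5, -7, -3], [-11, -7, 11, 3], [-3, -3, 3, 3]].
Applying the same elementary operations to the rows and columns of A produces a congruent diagonal matrix with entries 11, 6/11, 0, 0.
That gives 2 positive, 2 zero pivots.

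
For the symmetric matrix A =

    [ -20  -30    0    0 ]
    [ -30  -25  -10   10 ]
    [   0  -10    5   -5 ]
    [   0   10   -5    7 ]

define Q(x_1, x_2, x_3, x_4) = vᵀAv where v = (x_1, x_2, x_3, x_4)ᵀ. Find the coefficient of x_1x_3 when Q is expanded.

The coefficient of x_1x_3 is A[1,3] + A[3,1] = 2·0 = 0.

0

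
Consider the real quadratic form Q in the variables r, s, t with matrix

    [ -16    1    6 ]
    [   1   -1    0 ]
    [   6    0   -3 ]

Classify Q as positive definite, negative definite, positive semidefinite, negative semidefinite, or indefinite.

Leading principal minors: Δ_1 = -16, Δ_2 = 15, Δ_3 = -9.
The signs alternate starting with Δ_1 < 0, so by Sylvester's criterion Q is negative definite.

negative definite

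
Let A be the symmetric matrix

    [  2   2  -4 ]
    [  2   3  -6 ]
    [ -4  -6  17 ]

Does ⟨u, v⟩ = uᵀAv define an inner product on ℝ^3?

yes

Row-reducing A symmetrically gives the diagonal entries 2, 1, 5.
Counting signs: 3 positive.
Hence Q is positive definite.
⟨·,·⟩ is an inner product exactly when A is positive definite.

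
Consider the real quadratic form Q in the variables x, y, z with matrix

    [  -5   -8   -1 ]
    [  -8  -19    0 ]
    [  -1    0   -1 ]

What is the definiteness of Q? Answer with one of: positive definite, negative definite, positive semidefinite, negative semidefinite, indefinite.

negative definite

Row-reducing A symmetrically gives the diagonal entries -5, -31/5, -12/31.
That gives 3 negative pivots.
Hence Q is negative definite.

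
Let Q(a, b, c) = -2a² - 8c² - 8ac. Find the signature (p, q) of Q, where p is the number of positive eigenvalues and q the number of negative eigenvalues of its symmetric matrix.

(0, 1)

The associated matrix is A = [[-2, 0, -4], [0, 0, 0], [-4, 0, -8]].
Symmetric row and column elimination reduces A to a congruent diagonal form with pivots -2, 0, 0.
Counting signs: 1 negative, 2 zero.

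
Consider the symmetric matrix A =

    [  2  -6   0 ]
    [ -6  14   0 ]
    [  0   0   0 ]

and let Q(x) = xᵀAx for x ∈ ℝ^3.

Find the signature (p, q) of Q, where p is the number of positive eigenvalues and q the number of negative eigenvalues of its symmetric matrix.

Applying the same elementary operations to the rows and columns of A produces a congruent diagonal matrix with entries 2, -4, 0.
So there are 1 positive, 1 negative, 1 zero pivots.

(1, 1)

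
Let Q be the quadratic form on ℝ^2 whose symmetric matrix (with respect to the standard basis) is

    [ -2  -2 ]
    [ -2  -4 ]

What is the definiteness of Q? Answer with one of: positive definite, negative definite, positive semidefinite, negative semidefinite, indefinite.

negative definite

Row-reducing A symmetrically gives the diagonal entries -2, -2.
So there are 2 negative pivots.
Hence Q is negative definite.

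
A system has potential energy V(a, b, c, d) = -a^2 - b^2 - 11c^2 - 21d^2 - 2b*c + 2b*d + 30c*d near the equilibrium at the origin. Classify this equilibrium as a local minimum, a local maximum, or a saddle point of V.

local maximum

The Hessian at the origin is H = [[-2, 0, 0, 0], [0, -2, -2, 2], [0, -2, -22, 30], [0, 2, 30, -42]].
Symmetric row and column elimination reduces H to a congruent diagonal form with pivots -2, -2, -20, -4/5.
That gives 4 negative pivots.
H is negative definite, so the origin is a strict local maximum.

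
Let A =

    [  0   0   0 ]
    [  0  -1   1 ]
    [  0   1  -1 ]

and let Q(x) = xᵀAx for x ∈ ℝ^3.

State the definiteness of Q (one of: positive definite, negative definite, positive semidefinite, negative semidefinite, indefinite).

Applying the same elementary operations to the rows and columns of A produces a congruent diagonal matrix with entries 0, -1, 0.
So there are 1 negative, 2 zero pivots.
Hence Q is negative semidefinite.

negative semidefinite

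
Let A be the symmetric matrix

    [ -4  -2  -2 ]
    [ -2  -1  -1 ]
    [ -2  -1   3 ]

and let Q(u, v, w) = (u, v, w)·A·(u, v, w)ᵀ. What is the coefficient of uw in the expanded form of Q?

The coefficient of uw is A[1,3] + A[3,1] = 2·(-2) = -4.

-4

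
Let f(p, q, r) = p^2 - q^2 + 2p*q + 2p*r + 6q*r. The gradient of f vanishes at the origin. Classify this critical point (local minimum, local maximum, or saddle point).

saddle point

The Hessian at the origin is H = [[2, 2, 2], [2, -2, 6], [2, 6, 0]].
Row-reducing H symmetrically gives the diagonal entries 2, -4, 2.
So there are 2 positive, 1 negative pivots.
H is indefinite, so the origin is a saddle point.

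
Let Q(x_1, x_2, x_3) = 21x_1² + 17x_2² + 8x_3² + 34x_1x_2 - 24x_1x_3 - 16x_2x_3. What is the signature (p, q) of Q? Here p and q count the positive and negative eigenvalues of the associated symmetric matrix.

The symmetric matrix is A = [[21, 17, -12], [17, 17, -8], [-12, -8, 8]].
Congruent diagonalization of A (simultaneous row and column reduction) yields pivots 21, 68/21, 4/17.
Counting signs: 3 positive.

(3, 0)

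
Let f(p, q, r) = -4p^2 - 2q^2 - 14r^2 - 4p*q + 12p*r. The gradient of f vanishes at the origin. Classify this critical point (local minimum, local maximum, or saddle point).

saddle point

The Hessian at the origin is H = [[-8, -4, 12], [-4, -4, 0], [12, 0, -28]].
Symmetric row and column elimination reduces H to a congruent diagonal form with pivots -8, -2, 8.
Counting signs: 1 positive, 2 negative.
H is indefinite, so the origin is a saddle point.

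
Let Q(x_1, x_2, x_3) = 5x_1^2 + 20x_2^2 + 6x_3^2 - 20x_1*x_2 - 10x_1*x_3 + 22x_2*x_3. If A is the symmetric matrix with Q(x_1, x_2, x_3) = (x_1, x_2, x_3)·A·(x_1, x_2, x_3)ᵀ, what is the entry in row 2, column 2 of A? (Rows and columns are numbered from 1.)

The coefficient of x_2^2 in Q is 20, and that is exactly A[2,2].

20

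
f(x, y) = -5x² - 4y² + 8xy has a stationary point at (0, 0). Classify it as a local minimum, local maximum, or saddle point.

local maximum

The Hessian at the origin is H = [[-10, 8], [8, -8]].
det H = -10·-8 − (8)² = 16 > 0 and H[1,1] = -10 < 0, so H is negative definite.
Therefore the origin is a local maximum.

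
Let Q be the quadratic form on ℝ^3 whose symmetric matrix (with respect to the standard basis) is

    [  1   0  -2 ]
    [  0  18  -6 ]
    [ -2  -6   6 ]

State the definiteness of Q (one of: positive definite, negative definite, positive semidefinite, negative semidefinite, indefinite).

Congruent diagonalization of A (simultaneous row and column reduction) yields pivots 1, 18, 0.
Counting signs: 2 positive, 1 zero.
Hence Q is positive semidefinite.

positive semidefinite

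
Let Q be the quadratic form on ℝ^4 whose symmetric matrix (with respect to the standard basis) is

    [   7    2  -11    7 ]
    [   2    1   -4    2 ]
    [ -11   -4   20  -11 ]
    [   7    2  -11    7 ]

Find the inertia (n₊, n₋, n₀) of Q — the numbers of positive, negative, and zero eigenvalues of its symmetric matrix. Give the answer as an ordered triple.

(3, 0, 1)

Symmetric row and column elimination reduces A to a congruent diagonal form with pivots 7, 3/7, 1, 0.
That gives 3 positive, 1 zero pivots.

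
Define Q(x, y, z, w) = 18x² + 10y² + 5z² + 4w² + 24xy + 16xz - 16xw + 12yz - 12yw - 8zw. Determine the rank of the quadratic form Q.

4

Write A = [[18, 12, 8, -8], [12, 10, 6, -6], [8, 6, 5, -4], [-8, -6, -4, 4]].
Applying the same elementary operations to the rows and columns of A produces a congruent diagonal matrix with entries 18, 2, 11/9, 2/11.
That gives 4 positive pivots.
The rank is the number of nonzero pivots: 4.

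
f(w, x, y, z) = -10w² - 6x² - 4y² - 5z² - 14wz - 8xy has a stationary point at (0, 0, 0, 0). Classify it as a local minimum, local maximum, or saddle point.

The Hessian at the origin is H = [[-20, 0, 0, -14], [0, -12, -8, 0], [0, -8, -8, 0], [-14, 0, 0, -10]].
Congruent diagonalization of H (simultaneous row and column reduction) yields pivots -20, -12, -8/3, -1/5.
So there are 4 negative pivots.
H is negative definite, so the origin is a strict local maximum.

local maximum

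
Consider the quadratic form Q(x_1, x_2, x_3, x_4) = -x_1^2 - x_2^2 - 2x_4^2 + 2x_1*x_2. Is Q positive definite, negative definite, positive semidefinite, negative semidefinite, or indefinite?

Write A = [[-1, 1, 0, 0], [1, -1, 0, 0], [0, 0, 0, 0], [0, 0, 0, -2]].
Applying the same elementary operations to the rows and columns of A produces a congruent diagonal matrix with entries -1, 0, 0, -2.
Counting signs: 2 negative, 2 zero.
Hence Q is negative semidefinite.

negative semidefinite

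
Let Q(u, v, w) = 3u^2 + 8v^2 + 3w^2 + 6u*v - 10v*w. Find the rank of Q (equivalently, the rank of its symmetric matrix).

3

The symmetric matrix is A = [[3, 3, 0], [3, 8, -5], [0, -5, 3]].
Row-reducing A symmetrically gives the diagonal entries 3, 5, -2.
That gives 2 positive, 1 negative pivots.
The rank is the number of nonzero pivots: 3.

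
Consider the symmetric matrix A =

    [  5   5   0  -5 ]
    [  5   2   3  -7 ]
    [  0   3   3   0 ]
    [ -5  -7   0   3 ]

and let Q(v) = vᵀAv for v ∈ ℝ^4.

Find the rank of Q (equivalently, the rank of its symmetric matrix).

4

An LDLᵀ factorisation of A has diagonal entries 5, -3, 6, -4/3.
So there are 2 positive, 2 negative pivots.
The rank is the number of nonzero pivots: 4.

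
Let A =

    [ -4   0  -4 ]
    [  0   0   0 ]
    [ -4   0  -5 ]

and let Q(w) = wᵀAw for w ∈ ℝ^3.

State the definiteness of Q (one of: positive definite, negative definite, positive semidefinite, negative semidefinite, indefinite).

negative semidefinite

Row-reducing A symmetrically gives the diagonal entries -4, 0, -1.
That gives 2 negative, 1 zero pivots.
Hence Q is negative semidefinite.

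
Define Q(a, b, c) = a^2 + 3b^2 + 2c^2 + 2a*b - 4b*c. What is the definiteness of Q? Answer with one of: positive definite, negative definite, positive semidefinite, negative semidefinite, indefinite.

Write A = [[1, 1, 0], [1, 3, -2], [0, -2, 2]].
Congruent diagonalization of A (simultaneous row and column reduction) yields pivots 1, 2, 0.
Counting signs: 2 positive, 1 zero.
Hence Q is positive semidefinite.

positive semidefinite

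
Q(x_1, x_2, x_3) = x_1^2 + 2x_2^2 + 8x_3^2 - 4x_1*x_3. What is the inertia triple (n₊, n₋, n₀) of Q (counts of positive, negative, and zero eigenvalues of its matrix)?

(3, 0, 0)

Write A = [[1, 0, -2], [0, 2, 0], [-2, 0, 8]].
Congruent diagonalization of A (simultaneous row and column reduction) yields pivots 1, 2, 4.
So there are 3 positive pivots.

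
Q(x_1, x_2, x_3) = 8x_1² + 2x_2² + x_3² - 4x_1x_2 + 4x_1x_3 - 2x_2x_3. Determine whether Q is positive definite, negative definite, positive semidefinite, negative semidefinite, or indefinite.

positive definite

Write A = [[8, -2, 2], [-2, 2, -1], [2, -1, 1]].
Symmetric row and column elimination reduces A to a congruent diagonal form with pivots 8, 3/2, 1/3.
So there are 3 positive pivots.
Hence Q is positive definite.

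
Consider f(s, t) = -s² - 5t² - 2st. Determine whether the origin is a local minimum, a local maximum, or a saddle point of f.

local maximum

The Hessian at the origin is H = [[-2, -2], [-2, -10]].
det H = -2·-10 − (-2)² = 16 > 0 and H[1,1] = -2 < 0, so H is negative definite.
Therefore the origin is a local maximum.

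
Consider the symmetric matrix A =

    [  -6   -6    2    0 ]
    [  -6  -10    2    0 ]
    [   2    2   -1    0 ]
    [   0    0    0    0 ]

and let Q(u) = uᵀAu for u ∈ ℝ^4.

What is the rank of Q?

3

Symmetric row and column elimination reduces A to a congruent diagonal form with pivots -6, -4, -1/3, 0.
So there are 3 negative, 1 zero pivots.
The rank is the number of nonzero pivots: 3.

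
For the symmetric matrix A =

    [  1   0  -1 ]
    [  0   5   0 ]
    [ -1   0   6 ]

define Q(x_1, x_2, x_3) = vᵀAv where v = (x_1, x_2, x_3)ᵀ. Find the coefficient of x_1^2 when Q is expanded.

1

The coefficient of x_1^2 is the diagonal entry A[1,1] = 1.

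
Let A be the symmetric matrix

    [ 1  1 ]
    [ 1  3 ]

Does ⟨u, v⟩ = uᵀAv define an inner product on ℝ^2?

yes

Leading principal minors: Δ_1 = 1, Δ_2 = 2.
All leading principal minors are positive, so by Sylvester's criterion Q is positive definite.
⟨·,·⟩ is an inner product exactly when A is positive definite.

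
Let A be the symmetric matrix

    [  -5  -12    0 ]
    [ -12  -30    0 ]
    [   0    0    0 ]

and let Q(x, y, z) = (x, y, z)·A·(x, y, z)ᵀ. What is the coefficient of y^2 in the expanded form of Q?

The coefficient of y^2 is the diagonal entry A[2,2] = -30.

-30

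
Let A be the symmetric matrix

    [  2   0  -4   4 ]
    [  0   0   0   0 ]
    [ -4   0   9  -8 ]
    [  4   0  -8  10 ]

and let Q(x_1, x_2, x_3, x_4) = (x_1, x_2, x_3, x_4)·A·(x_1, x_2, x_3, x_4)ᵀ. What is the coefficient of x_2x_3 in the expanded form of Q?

0

The coefficient of x_2x_3 is A[2,3] + A[3,2] = 2·0 = 0.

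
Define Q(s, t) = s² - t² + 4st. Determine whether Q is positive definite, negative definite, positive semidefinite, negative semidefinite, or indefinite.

indefinite

The symmetric matrix is A = [[1, 2], [2, -1]].
Applying the same elementary operations to the rows and columns of A produces a congruent diagonal matrix with entries 1, -5.
So there are 1 positive, 1 negative pivots.
Hence Q is indefinite.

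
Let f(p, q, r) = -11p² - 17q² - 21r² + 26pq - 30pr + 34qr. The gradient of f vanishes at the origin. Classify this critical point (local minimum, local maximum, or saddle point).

The Hessian at the origin is H = [[-22, 26, -30], [26, -34, 34], [-30, 34, -42]].
Symmetric row and column elimination reduces H to a congruent diagonal form with pivots -22, -36/11, -4/9.
So there are 3 negative pivots.
H is negative definite, so the origin is a strict local maximum.

local maximum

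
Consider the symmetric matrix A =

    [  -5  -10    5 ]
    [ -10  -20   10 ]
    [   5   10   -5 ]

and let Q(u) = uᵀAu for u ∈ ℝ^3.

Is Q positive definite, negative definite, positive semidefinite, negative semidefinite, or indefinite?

Row-reducing A symmetrically gives the diagonal entries -5, 0, 0.
So there are 1 negative, 2 zero pivots.
Hence Q is negative semidefinite.

negative semidefinite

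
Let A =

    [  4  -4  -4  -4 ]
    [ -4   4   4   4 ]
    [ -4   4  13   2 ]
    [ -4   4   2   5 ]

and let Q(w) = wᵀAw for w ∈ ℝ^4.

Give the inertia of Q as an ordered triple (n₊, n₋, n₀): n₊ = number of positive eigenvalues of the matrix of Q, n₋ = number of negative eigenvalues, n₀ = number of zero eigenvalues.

(3, 0, 1)

Row-reducing A symmetrically gives the diagonal entries 4, 0, 9, 5/9.
Counting signs: 3 positive, 1 zero.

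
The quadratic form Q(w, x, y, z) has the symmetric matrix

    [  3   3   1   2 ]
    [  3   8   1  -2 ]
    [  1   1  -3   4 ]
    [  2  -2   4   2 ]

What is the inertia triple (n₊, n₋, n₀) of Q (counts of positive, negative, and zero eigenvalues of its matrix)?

(3, 1, 0)

Congruent diagonalization of A (simultaneous row and column reduction) yields pivots 3, 5, -10/3, 4/5.
So there are 3 positive, 1 negative pivots.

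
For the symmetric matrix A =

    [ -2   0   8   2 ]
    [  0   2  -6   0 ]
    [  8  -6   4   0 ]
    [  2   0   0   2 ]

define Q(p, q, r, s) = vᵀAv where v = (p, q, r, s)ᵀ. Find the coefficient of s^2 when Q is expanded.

2

The coefficient of s^2 is the diagonal entry A[4,4] = 2.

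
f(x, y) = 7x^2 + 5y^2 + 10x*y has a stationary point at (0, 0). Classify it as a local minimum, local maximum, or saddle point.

local minimum

The Hessian at the origin is H = [[14, 10], [10, 10]].
det H = 14·10 − (10)² = 40 > 0 and H[1,1] = 14 > 0, so H is positive definite.
Therefore the origin is a local minimum.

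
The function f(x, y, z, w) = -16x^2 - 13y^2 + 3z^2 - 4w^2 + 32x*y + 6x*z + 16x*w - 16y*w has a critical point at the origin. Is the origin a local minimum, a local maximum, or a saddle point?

The Hessian at the origin is H = [[-32, 32, 6, 16], [32, -26, 0, -16], [6, 0, 6, 0], [16, -16, 0, -8]].
Row-reducing H symmetrically gives the diagonal entries -32, 6, 9/8, -8.
Counting signs: 2 positive, 2 negative.
H is indefinite, so the origin is a saddle point.

saddle point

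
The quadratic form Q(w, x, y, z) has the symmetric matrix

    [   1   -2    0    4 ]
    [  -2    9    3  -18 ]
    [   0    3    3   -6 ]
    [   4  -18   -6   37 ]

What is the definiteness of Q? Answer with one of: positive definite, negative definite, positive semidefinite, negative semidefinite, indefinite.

positive definite

Symmetric row and column elimination reduces A to a congruent diagonal form with pivots 1, 5, 6/5, 1.
Counting signs: 4 positive.
Hence Q is positive definite.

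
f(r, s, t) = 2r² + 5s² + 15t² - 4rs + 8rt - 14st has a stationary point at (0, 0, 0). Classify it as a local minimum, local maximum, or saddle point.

local minimum

The Hessian at the origin is H = [[4, -4, 8], [-4, 10, -14], [8, -14, 30]].
Applying the same elementary operations to the rows and columns of H produces a congruent diagonal matrix with entries 4, 6, 8.
So there are 3 positive pivots.
H is positive definite, so the origin is a strict local minimum.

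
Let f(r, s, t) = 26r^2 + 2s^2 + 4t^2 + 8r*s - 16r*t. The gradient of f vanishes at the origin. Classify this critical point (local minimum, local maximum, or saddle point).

local minimum

The Hessian at the origin is H = [[52, 8, -16], [8, 4, 0], [-16, 0, 8]].
Applying the same elementary operations to the rows and columns of H produces a congruent diagonal matrix with entries 52, 36/13, 8/9.
Counting signs: 3 positive.
H is positive definite, so the origin is a strict local minimum.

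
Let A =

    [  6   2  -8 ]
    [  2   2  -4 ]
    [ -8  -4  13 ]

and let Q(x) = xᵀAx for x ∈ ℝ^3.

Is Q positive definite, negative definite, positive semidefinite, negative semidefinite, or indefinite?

Leading principal minors: Δ_1 = 6, Δ_2 = 8, Δ_3 = 8.
All leading principal minors are positive, so by Sylvester's criterion Q is positive definite.

positive definite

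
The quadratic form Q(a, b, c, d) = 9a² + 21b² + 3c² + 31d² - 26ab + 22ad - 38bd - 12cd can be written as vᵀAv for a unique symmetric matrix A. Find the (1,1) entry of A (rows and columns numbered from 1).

9

The coefficient of a² in Q is 9, and that is exactly A[1,1].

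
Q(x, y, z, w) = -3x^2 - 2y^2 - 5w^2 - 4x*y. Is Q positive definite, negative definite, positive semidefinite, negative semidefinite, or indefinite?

negative semidefinite

Write A = [[-3, -2, 0, 0], [-2, -2, 0, 0], [0, 0, 0, 0], [0, 0, 0, -5]].
Congruent diagonalization of A (simultaneous row and column reduction) yields pivots -3, -2/3, 0, -5.
Counting signs: 3 negative, 1 zero.
Hence Q is negative semidefinite.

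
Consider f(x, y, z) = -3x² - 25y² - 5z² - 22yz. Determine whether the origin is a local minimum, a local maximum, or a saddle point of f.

local maximum

The Hessian at the origin is H = [[-6, 0, 0], [0, -50, -22], [0, -22, -10]].
Row-reducing H symmetrically gives the diagonal entries -6, -50, -8/25.
That gives 3 negative pivots.
H is negative definite, so the origin is a strict local maximum.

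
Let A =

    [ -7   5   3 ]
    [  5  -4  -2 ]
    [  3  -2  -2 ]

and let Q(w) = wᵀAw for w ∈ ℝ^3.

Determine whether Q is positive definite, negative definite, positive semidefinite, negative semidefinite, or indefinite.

Leading principal minors: Δ_1 = -7, Δ_2 = 3, Δ_3 = -2.
The signs alternate starting with Δ_1 < 0, so by Sylvester's criterion Q is negative definite.

negative definite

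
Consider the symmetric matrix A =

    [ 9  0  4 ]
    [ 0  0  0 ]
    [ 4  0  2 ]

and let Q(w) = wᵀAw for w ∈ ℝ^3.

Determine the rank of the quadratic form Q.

Row-reducing A symmetrically gives the diagonal entries 9, 0, 2/9.
That gives 2 positive, 1 zero pivots.
The rank is the number of nonzero pivots: 2.

2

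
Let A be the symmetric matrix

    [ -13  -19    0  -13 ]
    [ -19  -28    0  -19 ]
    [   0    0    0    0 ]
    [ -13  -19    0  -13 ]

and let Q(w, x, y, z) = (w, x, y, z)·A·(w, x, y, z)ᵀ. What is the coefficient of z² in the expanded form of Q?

-13

The coefficient of z² is the diagonal entry A[4,4] = -13.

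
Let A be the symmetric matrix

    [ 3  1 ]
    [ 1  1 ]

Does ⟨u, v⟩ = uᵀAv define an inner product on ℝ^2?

Symmetric row and column elimination reduces A to a congruent diagonal form with pivots 3, 2/3.
So there are 2 positive pivots.
Hence Q is positive definite.
⟨·,·⟩ is an inner product exactly when A is positive definite.

yes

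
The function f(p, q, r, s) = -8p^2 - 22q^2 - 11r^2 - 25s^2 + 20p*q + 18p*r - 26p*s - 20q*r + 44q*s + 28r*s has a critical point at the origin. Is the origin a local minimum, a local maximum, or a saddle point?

local maximum

The Hessian at the origin is H = [[-16, 20, 18, -26], [20, -44, -20, 44], [18, -20, -22, 28], [-26, 44, 28, -50]].
An LDLᵀ factorisation of H has diagonal entries -16, -19, -27/19, -20/27.
So there are 4 negative pivots.
H is negative definite, so the origin is a strict local maximum.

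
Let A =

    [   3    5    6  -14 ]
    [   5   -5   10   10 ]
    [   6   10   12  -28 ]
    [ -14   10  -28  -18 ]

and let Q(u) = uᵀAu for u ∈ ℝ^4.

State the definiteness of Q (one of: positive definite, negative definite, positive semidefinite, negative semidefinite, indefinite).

Applying the same elementary operations to the rows and columns of A produces a congruent diagonal matrix with entries 3, -40/3, 0, 0.
So there are 1 positive, 1 negative, 2 zero pivots.
Hence Q is indefinite.

indefinite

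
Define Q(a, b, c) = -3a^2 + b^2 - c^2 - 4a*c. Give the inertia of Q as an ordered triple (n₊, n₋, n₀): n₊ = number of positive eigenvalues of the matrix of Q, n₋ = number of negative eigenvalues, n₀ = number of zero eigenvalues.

The associated matrix is A = [[-3, 0, -2], [0, 1, 0], [-2, 0, -1]].
An LDLᵀ factorisation of A has diagonal entries -3, 1, 1/3.
Counting signs: 2 positive, 1 negative.

(2, 1, 0)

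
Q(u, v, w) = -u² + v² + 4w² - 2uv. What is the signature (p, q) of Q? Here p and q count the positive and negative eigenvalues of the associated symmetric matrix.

(2, 1)

Write A = [[-1, -1, 0], [-1, 1, 0], [0, 0, 4]].
An LDLᵀ factorisation of A has diagonal entries -1, 2, 4.
That gives 2 positive, 1 negative pivots.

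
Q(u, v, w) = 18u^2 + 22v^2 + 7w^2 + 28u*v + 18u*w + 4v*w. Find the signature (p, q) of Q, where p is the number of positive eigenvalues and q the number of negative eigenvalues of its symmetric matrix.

The associated matrix is A = [[18, 14, 9], [14, 22, 2], [9, 2, 7]].
An LDLᵀ factorisation of A has diagonal entries 18, 100/9, 1/4.
Counting signs: 3 positive.

(3, 0)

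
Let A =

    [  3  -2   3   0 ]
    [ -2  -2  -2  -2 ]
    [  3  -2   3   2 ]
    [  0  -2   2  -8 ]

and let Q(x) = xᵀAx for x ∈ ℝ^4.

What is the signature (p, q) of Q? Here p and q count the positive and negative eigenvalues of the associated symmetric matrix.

By Sylvester's law of inertia any congruent diagonalization of A has 2 positive, 2 negative and 0 zero entries.

(2, 2)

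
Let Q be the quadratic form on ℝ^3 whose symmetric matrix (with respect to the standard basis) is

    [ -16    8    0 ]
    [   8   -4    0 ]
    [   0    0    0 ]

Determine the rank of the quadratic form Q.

1

Congruent diagonalization of A (simultaneous row and column reduction) yields pivots -16, 0, 0.
That gives 1 negative, 2 zero pivots.
The rank is the number of nonzero pivots: 1.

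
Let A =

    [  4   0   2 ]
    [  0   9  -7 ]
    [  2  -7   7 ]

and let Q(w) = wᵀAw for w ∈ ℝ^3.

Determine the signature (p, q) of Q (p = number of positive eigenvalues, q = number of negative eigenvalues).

(3, 0)

Symmetric row and column elimination reduces A to a congruent diagonal form with pivots 4, 9, 5/9.
So there are 3 positive pivots.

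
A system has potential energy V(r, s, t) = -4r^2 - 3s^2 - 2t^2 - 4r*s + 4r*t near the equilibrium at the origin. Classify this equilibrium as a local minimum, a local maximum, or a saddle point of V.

The Hessian at the origin is H = [[-8, -4, 4], [-4, -6, 0], [4, 0, -4]].
Congruent diagonalization of H (simultaneous row and column reduction) yields pivots -8, -4, -1.
So there are 3 negative pivots.
H is negative definite, so the origin is a strict local maximum.

local maximum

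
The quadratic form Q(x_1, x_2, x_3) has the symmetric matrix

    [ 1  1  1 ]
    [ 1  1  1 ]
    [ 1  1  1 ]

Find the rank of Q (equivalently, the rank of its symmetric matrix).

1

Row-reducing A symmetrically gives the diagonal entries 1, 0, 0.
So there are 1 positive, 2 zero pivots.
The rank is the number of nonzero pivots: 1.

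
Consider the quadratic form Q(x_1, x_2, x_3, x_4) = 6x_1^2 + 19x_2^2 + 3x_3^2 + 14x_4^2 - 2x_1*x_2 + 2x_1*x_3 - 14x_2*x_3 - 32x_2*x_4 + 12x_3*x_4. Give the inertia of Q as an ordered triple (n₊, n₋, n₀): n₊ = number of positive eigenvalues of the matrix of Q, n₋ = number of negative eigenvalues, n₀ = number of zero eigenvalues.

(4, 0, 0)

The associated matrix is A = [[6, -1, 1, 0], [-1, 19, -7, -16], [1, -7, 3, 6], [0, -16, 6, 14]].
Congruent diagonalization of A (simultaneous row and column reduction) yields pivots 6, 113/6, 40/113, 3/10.
That gives 4 positive pivots.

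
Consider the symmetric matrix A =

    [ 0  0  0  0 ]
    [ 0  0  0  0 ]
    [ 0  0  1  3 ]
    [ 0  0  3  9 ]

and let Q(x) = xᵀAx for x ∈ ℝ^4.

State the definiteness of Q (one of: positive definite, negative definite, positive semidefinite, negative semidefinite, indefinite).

Applying the same elementary operations to the rows and columns of A produces a congruent diagonal matrix with entries 0, 0, 1, 0.
So there are 1 positive, 3 zero pivots.
Hence Q is positive semidefinite.

positive semidefinite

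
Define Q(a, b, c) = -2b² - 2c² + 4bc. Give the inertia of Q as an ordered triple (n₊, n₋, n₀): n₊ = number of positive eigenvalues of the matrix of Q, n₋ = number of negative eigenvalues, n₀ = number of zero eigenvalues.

Write A = [[0, 0, 0], [0, -2, 2], [0, 2, -2]].
Applying the same elementary operations to the rows and columns of A produces a congruent diagonal matrix with entries 0, -2, 0.
So there are 1 negative, 2 zero pivots.

(0, 1, 2)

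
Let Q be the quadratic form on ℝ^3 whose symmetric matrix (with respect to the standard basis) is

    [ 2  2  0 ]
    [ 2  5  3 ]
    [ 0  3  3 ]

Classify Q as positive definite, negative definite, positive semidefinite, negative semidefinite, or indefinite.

Congruent diagonalization of A (simultaneous row and column reduction) yields pivots 2, 3, 0.
That gives 2 positive, 1 zero pivots.
Hence Q is positive semidefinite.

positive semidefinite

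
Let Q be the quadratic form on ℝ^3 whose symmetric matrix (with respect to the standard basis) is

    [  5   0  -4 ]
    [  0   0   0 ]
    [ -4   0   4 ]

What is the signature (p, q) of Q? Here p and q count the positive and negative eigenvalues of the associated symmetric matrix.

(2, 0)

Congruent diagonalization of A (simultaneous row and column reduction) yields pivots 5, 0, 4/5.
Counting signs: 2 positive, 1 zero.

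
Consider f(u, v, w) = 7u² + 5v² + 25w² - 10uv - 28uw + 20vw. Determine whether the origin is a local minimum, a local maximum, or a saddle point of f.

saddle point

The Hessian at the origin is H = [[14, -10, -28], [-10, 10, 20], [-28, 20, 50]].
An LDLᵀ factorisation of H has diagonal entries 14, 20/7, -6.
So there are 2 positive, 1 negative pivots.
H is indefinite, so the origin is a saddle point.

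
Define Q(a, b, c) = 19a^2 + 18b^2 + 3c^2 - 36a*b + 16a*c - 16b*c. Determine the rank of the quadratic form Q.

3

The associated matrix is A = [[19, -18, 8], [-18, 18, -8], [8, -8, 3]].
Symmetric row and column elimination reduces A to a congruent diagonal form with pivots 19, 18/19, -5/9.
That gives 2 positive, 1 negative pivots.
The rank is the number of nonzero pivots: 3.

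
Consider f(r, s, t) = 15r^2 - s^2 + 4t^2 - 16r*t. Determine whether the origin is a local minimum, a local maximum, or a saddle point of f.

The Hessian at the origin is H = [[30, 0, -16], [0, -2, 0], [-16, 0, 8]].
Applying the same elementary operations to the rows and columns of H produces a congruent diagonal matrix with entries 30, -2, -8/15.
Counting signs: 1 positive, 2 negative.
H is indefinite, so the origin is a saddle point.

saddle point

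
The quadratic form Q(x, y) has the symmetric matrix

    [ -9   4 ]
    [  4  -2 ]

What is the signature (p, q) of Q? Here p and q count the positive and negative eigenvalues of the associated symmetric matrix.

An LDLᵀ factorisation of A has diagonal entries -9, -2/9.
Counting signs: 2 negative.

(0, 2)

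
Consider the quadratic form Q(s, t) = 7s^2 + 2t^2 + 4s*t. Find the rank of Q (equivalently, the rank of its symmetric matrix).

2

Write A = [[7, 2], [2, 2]].
Congruent diagonalization of A (simultaneous row and column reduction) yields pivots 7, 10/7.
Counting signs: 2 positive.
The rank is the number of nonzero pivots: 2.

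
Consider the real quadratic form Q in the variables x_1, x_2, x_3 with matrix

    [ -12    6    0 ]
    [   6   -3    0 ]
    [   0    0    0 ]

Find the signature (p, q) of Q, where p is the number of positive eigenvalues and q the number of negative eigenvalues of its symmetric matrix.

(0, 1)

Symmetric row and column elimination reduces A to a congruent diagonal form with pivots -12, 0, 0.
That gives 1 negative, 2 zero pivots.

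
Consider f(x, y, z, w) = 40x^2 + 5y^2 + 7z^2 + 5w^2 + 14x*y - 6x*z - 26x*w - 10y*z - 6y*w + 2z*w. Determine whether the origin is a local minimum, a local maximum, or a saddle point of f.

The Hessian at the origin is H = [[80, 14, -6, -26], [14, 10, -10, -6], [-6, -10, 14, 2], [-26, -6, 2, 10]].
An LDLᵀ factorisation of H has diagonal entries 80, 151/20, 444/151, 12/37.
That gives 4 positive pivots.
H is positive definite, so the origin is a strict local minimum.

local minimum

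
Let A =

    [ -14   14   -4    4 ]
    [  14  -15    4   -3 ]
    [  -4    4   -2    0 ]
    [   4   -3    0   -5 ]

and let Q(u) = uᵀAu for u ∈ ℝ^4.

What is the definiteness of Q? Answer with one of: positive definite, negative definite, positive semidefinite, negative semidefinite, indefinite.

Symmetric row and column elimination reduces A to a congruent diagonal form with pivots -14, -1, -6/7, -4/3.
Counting signs: 4 negative.
Hence Q is negative definite.

negative definite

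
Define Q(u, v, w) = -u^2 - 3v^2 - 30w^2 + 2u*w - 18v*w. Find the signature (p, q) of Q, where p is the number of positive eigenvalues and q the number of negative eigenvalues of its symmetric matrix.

(0, 3)

The symmetric matrix is A = [[-1, 0, 1], [0, -3, -9], [1, -9, -30]].
Symmetric row and column elimination reduces A to a congruent diagonal form with pivots -1, -3, -2.
Counting signs: 3 negative.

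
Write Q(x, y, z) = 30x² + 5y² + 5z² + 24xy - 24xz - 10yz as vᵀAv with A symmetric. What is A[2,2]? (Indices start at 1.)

The coefficient of y² in Q is 5, and that is exactly A[2,2].

5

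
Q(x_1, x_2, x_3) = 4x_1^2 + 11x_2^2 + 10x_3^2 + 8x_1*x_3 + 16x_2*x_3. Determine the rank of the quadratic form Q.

3

The symmetric matrix is A = [[4, 0, 4], [0, 11, 8], [4, 8, 10]].
Symmetric row and column elimination reduces A to a congruent diagonal form with pivots 4, 11, 2/11.
Counting signs: 3 positive.
The rank is the number of nonzero pivots: 3.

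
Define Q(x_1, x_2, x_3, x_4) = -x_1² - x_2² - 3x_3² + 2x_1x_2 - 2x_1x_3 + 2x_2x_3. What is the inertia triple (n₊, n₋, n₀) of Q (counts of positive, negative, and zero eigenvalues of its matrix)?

Write A = [[-1, 1, -1, 0], [1, -1, 1, 0], [-1, 1, -3, 0], [0, 0, 0, 0]].
Row-reducing A symmetrically gives the diagonal entries -1, 0, -2, 0.
That gives 2 negative, 2 zero pivots.

(0, 2, 2)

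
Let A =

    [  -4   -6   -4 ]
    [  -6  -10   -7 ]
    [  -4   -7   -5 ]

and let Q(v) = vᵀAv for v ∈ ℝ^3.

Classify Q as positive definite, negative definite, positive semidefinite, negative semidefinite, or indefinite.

negative semidefinite

Applying the same elementary operations to the rows and columns of A produces a congruent diagonal matrix with entries -4, -1, 0.
So there are 2 negative, 1 zero pivots.
Hence Q is negative semidefinite.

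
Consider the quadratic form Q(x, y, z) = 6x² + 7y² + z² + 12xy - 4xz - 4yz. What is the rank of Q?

The associated matrix is A = [[6, 6, -2], [6, 7, -2], [-2, -2, 1]].
An LDLᵀ factorisation of A has diagonal entries 6, 1, 1/3.
Counting signs: 3 positive.
The rank is the number of nonzero pivots: 3.

3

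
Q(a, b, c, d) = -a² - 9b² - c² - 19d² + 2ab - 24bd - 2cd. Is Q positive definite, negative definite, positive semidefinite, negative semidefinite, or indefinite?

negative semidefinite

The symmetric matrix is A = [[-1, 1, 0, 0], [1, -9, 0, -12], [0, 0, -1, -1], [0, -12, -1, -19]].
Applying the same elementary operations to the rows and columns of A produces a congruent diagonal matrix with entries -1, -8, -1, 0.
Counting signs: 3 negative, 1 zero.
Hence Q is negative semidefinite.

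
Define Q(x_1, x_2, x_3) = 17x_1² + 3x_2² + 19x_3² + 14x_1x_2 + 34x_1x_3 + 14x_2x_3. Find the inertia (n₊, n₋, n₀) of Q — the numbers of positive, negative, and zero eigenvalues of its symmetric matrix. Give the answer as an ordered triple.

(3, 0, 0)

The symmetric matrix is A = [[17, 7, 17], [7, 3, 7], [17, 7, 19]].
Row-reducing A symmetrically gives the diagonal entries 17, 2/17, 2.
That gives 3 positive pivots.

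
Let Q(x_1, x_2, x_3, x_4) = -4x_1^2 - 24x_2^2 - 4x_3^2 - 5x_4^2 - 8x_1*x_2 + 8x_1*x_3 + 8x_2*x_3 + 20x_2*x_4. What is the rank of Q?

2

The associated matrix is A = [[-4, -4, 4, 0], [-4, -24, 4, 10], [4, 4, -4, 0], [0, 10, 0, -5]].
Symmetric row and column elimination reduces A to a congruent diagonal form with pivots -4, -20, 0, 0.
So there are 2 negative, 2 zero pivots.
The rank is the number of nonzero pivots: 2.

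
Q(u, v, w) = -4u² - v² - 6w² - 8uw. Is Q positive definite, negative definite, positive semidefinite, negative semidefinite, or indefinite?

negative definite

The associated matrix is A = [[-4, 0, -4], [0, -1, 0], [-4, 0, -6]].
Symmetric row and column elimination reduces A to a congruent diagonal form with pivots -4, -1, -2.
So there are 3 negative pivots.
Hence Q is negative definite.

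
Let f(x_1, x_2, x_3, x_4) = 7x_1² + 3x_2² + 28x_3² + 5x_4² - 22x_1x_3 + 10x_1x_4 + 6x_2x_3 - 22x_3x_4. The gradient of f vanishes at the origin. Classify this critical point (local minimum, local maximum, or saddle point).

The Hessian at the origin is H = [[14, 0, -22, 10], [0, 6, 6, 0], [-22, 6, 56, -22], [10, 0, -22, 10]].
An LDLᵀ factorisation of H has diagonal entries 14, 6, 108/7, 8/27.
So there are 4 positive pivots.
H is positive definite, so the origin is a strict local minimum.

local minimum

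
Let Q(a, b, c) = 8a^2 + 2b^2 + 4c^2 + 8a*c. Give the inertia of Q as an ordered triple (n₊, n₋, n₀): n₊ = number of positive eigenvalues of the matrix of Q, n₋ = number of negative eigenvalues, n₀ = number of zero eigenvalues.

The symmetric matrix is A = [[8, 0, 4], [0, 2, 0], [4, 0, 4]].
An LDLᵀ factorisation of A has diagonal entries 8, 2, 2.
So there are 3 positive pivots.

(3, 0, 0)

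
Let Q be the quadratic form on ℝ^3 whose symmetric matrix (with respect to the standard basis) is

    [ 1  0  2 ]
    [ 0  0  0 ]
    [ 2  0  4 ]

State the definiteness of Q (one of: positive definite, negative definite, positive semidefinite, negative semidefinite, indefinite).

positive semidefinite

Row-reducing A symmetrically gives the diagonal entries 1, 0, 0.
Counting signs: 1 positive, 2 zero.
Hence Q is positive semidefinite.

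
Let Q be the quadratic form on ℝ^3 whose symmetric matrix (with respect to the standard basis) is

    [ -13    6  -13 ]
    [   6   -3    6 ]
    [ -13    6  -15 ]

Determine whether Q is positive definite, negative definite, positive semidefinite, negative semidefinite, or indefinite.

negative definite

Congruent diagonalization of A (simultaneous row and column reduction) yields pivots -13, -3/13, -2.
So there are 3 negative pivots.
Hence Q is negative definite.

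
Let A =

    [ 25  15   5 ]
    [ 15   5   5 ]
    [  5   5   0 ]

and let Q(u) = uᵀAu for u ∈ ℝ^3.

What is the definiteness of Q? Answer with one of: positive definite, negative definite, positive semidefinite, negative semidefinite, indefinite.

indefinite

Applying the same elementary operations to the rows and columns of A produces a congruent diagonal matrix with entries 25, -4, 0.
Counting signs: 1 positive, 1 negative, 1 zero.
Hence Q is indefinite.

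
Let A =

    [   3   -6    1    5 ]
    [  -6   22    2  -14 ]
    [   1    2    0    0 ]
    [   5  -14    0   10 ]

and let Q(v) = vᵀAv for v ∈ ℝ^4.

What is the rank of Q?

An LDLᵀ factorisation of A has diagonal entries 3, 10, -29/15, 2/29.
That gives 3 positive, 1 negative pivots.
The rank is the number of nonzero pivots: 4.

4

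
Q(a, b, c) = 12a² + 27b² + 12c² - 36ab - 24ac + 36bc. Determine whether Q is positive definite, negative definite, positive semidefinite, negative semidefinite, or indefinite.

positive semidefinite

The associated matrix is A = [[12, -18, -12], [-18, 27, 18], [-12, 18, 12]].
Symmetric row and column elimination reduces A to a congruent diagonal form with pivots 12, 0, 0.
That gives 1 positive, 2 zero pivots.
Hence Q is positive semidefinite.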